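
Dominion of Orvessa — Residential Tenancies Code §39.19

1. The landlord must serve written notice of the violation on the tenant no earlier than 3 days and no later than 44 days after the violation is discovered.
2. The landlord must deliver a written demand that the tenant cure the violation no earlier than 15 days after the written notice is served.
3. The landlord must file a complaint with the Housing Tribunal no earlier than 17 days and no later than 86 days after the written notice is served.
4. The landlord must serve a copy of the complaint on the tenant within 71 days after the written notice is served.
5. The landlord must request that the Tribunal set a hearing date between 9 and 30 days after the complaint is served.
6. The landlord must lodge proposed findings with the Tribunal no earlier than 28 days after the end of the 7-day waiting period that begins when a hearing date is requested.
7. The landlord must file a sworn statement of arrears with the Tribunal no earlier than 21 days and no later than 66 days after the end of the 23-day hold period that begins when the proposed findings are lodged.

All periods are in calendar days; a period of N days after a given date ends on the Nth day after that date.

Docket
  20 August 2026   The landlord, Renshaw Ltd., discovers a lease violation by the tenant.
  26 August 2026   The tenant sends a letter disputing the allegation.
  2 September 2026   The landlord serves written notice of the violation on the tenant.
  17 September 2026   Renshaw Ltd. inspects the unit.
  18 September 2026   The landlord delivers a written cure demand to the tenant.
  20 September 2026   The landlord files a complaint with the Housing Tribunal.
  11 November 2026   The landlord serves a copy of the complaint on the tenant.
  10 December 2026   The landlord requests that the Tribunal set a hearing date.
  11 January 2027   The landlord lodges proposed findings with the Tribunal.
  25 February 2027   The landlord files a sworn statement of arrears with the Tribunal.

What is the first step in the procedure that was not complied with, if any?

Step 1 — 3 and 44 days from 20 August 2026 (when the violation is discovered) are 23 August 2026 and 3 October 2026 respectively; 2 September 2026 falls inside that range.
Step 2 — must wait 15 days from 2 September 2026 (when the written notice is served), so not before 17 September 2026; 18 September 2026 is on or after that date.
Step 3 — 17 and 86 days from 2 September 2026 (when the written notice is served) are 19 September 2026 and 27 November 2026 respectively; done 20 September 2026 — within the window.
Step 4 — counting 71 days from 2 September 2026 (when the written notice is served) gives a deadline of 12 November 2026; done 11 November 2026 — timely.
Step 5 — 9 and 30 days from 11 November 2026 (when the complaint is served) are 20 November 2026 and 11 December 2026 respectively; done 10 December 2026 — within the window.
Step 6 — must wait 28 days from 17 December 2026 (end of the 7-day waiting period, which began when a hearing date is requested on 10 December 2026), so not before 14 January 2027; done 11 January 2027 — 3 days too early.
The analysis stops there.

Step 6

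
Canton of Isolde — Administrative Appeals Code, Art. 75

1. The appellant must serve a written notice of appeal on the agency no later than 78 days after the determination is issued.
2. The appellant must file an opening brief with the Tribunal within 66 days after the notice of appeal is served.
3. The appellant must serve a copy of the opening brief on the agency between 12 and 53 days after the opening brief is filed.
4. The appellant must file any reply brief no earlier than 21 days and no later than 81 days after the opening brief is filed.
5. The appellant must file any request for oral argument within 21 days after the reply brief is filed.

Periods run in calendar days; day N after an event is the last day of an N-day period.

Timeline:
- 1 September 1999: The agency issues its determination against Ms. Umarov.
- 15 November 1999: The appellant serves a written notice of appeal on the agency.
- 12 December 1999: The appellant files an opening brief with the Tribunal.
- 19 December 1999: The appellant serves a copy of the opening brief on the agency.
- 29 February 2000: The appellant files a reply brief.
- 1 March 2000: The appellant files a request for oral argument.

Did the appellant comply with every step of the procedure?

(1) due by 1 September 1999 + 78 days = 18 November 1999; 15 November 1999 is within that limit.
(2) due by 15 November 1999 + 66 days = 20 January 2000; 12 December 1999 is within that limit.
(3) the permitted window runs from 12 December 1999 + 12 = 24 December 1999 to 12 December 1999 + 53 = 3 February 2000; done 19 December 1999 — 5 days before the window opened.

No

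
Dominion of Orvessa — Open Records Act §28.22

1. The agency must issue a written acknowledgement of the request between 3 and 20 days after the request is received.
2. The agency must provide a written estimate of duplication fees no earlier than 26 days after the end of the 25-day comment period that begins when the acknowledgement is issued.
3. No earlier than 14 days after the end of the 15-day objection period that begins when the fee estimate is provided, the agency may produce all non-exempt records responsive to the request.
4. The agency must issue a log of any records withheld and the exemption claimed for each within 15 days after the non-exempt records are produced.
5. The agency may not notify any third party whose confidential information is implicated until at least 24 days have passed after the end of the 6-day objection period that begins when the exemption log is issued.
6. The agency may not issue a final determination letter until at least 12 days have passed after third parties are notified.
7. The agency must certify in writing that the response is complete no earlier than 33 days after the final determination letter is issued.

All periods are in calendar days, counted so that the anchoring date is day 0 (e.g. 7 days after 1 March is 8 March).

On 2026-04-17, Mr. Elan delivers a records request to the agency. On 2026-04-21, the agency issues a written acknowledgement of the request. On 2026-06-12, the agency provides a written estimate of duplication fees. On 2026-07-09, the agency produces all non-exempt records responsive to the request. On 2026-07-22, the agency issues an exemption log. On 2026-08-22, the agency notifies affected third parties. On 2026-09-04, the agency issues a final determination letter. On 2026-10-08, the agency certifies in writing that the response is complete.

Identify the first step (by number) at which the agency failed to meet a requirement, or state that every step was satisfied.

Step 3

Step 1: the window is 3–20 days after 2026-04-17 (when the request is received), so 2026-04-20 through 2026-05-07; done 2026-04-21, which is between those dates.
Step 2: the earliest permitted date is 26 days after 2026-05-16 (end of the 25-day comment period, which began when the acknowledgement is issued on 2026-04-21), i.e. 2026-06-11; done 2026-06-12, after the minimum wait.
Step 3: the earliest permitted date is 14 days after 2026-06-27 (end of the 15-day objection period, which began when the fee estimate is provided on 2026-06-12), i.e. 2026-07-11; acted on 2026-07-09, 2 days prematurely.
Later steps need not be reached.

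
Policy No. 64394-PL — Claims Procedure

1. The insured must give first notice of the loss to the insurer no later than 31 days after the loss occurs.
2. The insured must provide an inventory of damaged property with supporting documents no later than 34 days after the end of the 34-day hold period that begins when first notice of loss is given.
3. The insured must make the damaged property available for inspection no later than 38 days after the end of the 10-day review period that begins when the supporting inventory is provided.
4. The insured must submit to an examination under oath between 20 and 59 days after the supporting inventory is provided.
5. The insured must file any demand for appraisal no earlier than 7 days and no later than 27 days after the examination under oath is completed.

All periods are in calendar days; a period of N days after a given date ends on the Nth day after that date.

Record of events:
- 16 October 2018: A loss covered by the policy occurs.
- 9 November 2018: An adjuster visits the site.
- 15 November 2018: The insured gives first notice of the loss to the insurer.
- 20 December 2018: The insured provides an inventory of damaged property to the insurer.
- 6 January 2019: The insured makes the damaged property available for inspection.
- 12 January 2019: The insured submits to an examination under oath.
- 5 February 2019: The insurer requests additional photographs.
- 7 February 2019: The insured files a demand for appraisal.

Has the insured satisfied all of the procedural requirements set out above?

Yes

(1) due by 16 October 2018 + 31 days = 16 November 2018; done 15 November 2018 — timely.
(2) due by 19 December 2018 + 34 days = 22 January 2019; done 20 December 2018 — timely.
(3) due by 30 December 2018 + 38 days = 6 February 2019; completed 6 January 2019, before the deadline.
(4) the permitted window runs from 20 December 2018 + 20 = 9 January 2019 to 20 December 2018 + 59 = 17 February 2019; 12 January 2019 falls inside that range.
(5) the permitted window runs from 12 January 2019 + 7 = 19 January 2019 to 12 January 2019 + 27 = 8 February 2019; 7 February 2019 falls inside that range.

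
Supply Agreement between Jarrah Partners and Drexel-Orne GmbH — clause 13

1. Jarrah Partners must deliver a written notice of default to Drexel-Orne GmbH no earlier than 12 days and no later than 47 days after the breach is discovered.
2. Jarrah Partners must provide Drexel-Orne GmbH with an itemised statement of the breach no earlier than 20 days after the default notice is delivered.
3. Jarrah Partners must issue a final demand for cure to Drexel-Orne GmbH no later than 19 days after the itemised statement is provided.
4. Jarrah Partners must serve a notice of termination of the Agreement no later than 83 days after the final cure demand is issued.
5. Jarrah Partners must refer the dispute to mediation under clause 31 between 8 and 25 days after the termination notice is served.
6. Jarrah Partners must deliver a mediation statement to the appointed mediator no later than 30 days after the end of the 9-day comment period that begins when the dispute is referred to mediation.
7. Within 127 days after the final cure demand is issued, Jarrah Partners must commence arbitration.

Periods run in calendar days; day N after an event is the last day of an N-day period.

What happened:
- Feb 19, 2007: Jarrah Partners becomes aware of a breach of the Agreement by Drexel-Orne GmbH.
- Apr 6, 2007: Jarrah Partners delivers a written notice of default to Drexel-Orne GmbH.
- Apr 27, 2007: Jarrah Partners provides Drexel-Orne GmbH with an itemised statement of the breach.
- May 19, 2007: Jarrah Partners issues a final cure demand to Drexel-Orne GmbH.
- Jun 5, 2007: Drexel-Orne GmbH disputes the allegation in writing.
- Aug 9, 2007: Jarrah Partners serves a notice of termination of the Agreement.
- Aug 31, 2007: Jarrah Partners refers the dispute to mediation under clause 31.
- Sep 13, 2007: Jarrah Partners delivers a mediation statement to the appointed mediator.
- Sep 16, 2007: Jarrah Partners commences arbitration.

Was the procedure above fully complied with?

No

(1) the permitted window runs from Feb 19, 2007 + 12 = Mar 3, 2007 to Feb 19, 2007 + 47 = Apr 7, 2007; Apr 6, 2007 falls inside that range.
(2) permitted from Apr 6, 2007 + 20 days = Apr 26, 2007 onward; Apr 27, 2007 is on or after that date.
(3) due by Apr 27, 2007 + 19 days = May 16, 2007; done May 19, 2007 — 3 days late.
No need to go further; step 3 was not satisfied.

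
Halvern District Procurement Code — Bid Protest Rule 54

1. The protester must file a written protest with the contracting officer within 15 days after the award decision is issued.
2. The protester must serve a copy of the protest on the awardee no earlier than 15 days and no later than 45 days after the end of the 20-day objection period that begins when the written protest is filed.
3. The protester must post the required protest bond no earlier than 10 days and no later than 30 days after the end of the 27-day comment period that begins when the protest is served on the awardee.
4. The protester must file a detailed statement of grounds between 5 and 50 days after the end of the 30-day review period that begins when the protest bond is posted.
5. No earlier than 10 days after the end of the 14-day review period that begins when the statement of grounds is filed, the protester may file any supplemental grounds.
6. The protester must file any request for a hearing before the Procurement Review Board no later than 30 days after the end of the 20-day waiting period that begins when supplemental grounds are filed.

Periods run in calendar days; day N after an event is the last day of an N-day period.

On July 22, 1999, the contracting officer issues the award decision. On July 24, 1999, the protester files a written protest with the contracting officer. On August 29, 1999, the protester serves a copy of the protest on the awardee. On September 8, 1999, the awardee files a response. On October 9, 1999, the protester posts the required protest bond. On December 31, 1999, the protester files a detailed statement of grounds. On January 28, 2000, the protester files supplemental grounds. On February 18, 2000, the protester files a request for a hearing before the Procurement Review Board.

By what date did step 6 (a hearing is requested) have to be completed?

March 18, 2000

Supplemental grounds are filed on January 28, 2000; the 20-day waiting period therefore ends February 17, 2000, and step 6 runs from that date. 30 days after February 17, 2000 is March 18, 2000.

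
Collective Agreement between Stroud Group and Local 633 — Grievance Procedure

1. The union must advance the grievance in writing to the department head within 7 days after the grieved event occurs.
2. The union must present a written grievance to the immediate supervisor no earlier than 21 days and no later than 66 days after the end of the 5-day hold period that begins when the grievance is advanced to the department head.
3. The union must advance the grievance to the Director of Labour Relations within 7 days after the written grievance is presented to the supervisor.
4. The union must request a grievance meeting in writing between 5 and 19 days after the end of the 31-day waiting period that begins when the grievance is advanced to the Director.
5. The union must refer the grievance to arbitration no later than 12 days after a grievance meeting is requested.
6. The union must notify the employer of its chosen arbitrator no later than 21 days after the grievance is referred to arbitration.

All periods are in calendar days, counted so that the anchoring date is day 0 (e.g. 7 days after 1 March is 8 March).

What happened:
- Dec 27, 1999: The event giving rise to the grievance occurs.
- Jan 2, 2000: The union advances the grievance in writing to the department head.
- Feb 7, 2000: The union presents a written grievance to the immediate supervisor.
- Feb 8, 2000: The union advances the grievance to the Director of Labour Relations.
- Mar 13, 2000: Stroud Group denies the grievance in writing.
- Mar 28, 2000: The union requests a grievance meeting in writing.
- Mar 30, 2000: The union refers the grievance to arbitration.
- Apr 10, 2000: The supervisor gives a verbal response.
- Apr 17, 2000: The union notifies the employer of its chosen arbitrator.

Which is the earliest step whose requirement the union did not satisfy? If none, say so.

(1) due by Dec 27, 1999 + 7 days = Jan 3, 2000; completed Jan 2, 2000, before the deadline.
(2) the permitted window runs from Jan 7, 2000 + 21 = Jan 28, 2000 to Jan 7, 2000 + 66 = Mar 13, 2000; Feb 7, 2000 falls inside that range.
(3) due by Feb 7, 2000 + 7 days = Feb 14, 2000; done Feb 8, 2000 — timely.
(4) the permitted window runs from Mar 10, 2000 + 5 = Mar 15, 2000 to Mar 10, 2000 + 19 = Mar 29, 2000; done Mar 28, 2000 — within the window.
(5) due by Mar 28, 2000 + 12 days = Apr 9, 2000; done Mar 30, 2000 — timely.
(6) due by Mar 30, 2000 + 21 days = Apr 20, 2000; Apr 17, 2000 is within that limit.

None — every step was satisfied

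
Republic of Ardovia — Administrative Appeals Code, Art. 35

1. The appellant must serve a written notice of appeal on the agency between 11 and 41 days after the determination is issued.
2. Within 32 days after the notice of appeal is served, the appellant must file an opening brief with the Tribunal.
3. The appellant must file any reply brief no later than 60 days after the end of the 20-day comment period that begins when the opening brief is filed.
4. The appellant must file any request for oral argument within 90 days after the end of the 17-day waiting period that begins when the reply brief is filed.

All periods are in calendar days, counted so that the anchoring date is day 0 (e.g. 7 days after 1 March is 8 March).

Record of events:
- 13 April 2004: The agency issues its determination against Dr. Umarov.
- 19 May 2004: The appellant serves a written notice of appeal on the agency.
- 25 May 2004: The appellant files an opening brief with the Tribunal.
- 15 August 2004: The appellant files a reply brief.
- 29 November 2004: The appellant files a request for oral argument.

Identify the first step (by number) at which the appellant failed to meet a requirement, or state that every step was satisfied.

Step 3

Step 1: the window is 11–41 days after 13 April 2004 (when the determination is issued), so 24 April 2004 through 24 May 2004; 19 May 2004 falls inside that range.
Step 2: 32 days after 19 May 2004 (when the notice of appeal is served) is 20 June 2004; done 25 May 2004 — timely.
Step 3: 60 days after 14 June 2004 (end of the 20-day comment period, which began when the opening brief is filed on 25 May 2004) is 13 August 2004; 15 August 2004 misses that deadline by 2 days.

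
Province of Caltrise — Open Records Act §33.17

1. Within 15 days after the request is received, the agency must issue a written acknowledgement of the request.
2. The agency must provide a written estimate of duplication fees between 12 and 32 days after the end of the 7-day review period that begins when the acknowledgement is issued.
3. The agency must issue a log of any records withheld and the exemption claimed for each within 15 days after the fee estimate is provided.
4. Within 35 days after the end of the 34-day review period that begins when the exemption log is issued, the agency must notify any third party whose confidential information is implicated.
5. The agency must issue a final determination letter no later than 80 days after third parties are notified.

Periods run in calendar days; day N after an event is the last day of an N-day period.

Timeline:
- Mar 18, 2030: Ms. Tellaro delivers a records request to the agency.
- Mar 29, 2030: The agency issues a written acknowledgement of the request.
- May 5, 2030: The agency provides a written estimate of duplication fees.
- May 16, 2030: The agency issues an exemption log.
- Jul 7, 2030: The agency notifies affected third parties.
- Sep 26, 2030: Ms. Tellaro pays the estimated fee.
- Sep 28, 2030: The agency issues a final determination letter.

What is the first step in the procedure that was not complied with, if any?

(1) due by Mar 18, 2030 + 15 days = Apr 2, 2030; completed Mar 29, 2030, before the deadline.
(2) the permitted window runs from Apr 5, 2030 + 12 = Apr 17, 2030 to Apr 5, 2030 + 32 = May 7, 2030; done May 5, 2030 — within the window.
(3) due by May 5, 2030 + 15 days = May 20, 2030; completed May 16, 2030, before the deadline.
(4) due by Jun 19, 2030 + 35 days = Jul 24, 2030; completed Jul 7, 2030, before the deadline.
(5) due by Jul 7, 2030 + 80 days = Sep 25, 2030; done Sep 28, 2030 — 3 days late.
Later steps need not be reached.

Step 5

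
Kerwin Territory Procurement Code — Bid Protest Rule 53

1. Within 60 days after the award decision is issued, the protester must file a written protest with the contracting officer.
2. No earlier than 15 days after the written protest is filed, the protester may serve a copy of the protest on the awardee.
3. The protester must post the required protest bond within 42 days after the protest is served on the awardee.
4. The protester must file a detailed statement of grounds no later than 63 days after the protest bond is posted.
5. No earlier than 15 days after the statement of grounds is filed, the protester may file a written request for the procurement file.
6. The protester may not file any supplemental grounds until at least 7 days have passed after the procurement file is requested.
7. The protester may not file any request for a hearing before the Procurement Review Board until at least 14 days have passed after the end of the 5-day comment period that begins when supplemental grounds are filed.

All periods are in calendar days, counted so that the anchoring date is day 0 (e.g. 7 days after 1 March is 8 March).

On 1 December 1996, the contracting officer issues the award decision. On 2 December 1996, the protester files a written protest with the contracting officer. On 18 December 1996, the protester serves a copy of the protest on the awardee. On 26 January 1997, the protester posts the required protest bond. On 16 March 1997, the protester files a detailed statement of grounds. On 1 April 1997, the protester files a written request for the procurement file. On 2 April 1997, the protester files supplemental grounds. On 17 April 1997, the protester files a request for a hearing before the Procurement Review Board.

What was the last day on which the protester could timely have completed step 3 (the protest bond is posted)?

Step 3 runs from 18 December 1996, when the protest is served on the awardee. 42 days after 18 December 1996 is 29 January 1997.

29 January 1997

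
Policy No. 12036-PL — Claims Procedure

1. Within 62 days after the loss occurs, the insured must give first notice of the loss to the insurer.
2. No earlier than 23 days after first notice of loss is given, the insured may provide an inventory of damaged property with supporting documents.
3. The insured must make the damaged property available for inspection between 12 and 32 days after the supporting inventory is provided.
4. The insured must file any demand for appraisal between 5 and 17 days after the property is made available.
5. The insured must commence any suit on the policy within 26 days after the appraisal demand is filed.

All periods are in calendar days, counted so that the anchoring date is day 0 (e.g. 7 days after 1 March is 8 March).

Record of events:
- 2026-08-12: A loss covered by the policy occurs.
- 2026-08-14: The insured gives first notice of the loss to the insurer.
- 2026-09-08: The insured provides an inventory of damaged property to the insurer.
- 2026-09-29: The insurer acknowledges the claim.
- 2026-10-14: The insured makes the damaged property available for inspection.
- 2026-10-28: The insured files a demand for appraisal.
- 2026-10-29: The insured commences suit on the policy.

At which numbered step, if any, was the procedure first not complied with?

Step 3

Step 1 — counting 62 days from 2026-08-12 (when the loss occurs) gives a deadline of 2026-10-13; done 2026-08-14 — timely.
Step 2 — must wait 23 days from 2026-08-14 (when first notice of loss is given), so not before 2026-09-06; 2026-09-08 is on or after that date.
Step 3 — 12 and 32 days from 2026-09-08 (when the supporting inventory is provided) are 2026-09-20 and 2026-10-10 respectively; 2026-10-14 is 4 days past the end of the window.
That is the first point of non-compliance.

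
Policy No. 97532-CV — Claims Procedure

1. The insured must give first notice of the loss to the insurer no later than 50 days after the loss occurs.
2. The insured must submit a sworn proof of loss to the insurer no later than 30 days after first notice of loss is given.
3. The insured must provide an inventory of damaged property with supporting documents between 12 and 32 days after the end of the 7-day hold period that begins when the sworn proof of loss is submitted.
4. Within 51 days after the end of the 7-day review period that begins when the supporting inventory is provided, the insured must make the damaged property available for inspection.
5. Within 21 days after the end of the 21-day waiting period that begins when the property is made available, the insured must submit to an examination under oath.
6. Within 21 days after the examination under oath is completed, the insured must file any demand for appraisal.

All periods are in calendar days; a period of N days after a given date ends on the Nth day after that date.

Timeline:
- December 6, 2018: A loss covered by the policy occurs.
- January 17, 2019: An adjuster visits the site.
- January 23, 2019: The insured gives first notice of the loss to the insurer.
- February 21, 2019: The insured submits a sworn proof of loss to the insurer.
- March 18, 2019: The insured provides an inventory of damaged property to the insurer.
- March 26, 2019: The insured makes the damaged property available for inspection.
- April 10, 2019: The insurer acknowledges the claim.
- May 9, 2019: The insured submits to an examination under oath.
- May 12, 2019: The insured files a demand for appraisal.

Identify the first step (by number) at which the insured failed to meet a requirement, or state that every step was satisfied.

Step 1: 50 days after December 6, 2018 (when the loss occurs) is January 25, 2019; done January 23, 2019 — timely.
Step 2: 30 days after January 23, 2019 (when first notice of loss is given) is February 22, 2019; February 21, 2019 is within that limit.
Step 3: the window is 12–32 days after February 28, 2019 (end of the 7-day hold period, which began when the sworn proof of loss is submitted on February 21, 2019), so March 12, 2019 through April 1, 2019; done March 18, 2019, which is between those dates.
Step 4: 51 days after March 25, 2019 (end of the 7-day review period, which began when the supporting inventory is provided on March 18, 2019) is May 15, 2019; March 26, 2019 is within that limit.
Step 5: 21 days after April 16, 2019 (end of the 21-day waiting period, which began when the property is made available on March 26, 2019) is May 7, 2019; not done until May 9, 2019, 2 days after the deadline.
Later steps need not be reached.

Step 5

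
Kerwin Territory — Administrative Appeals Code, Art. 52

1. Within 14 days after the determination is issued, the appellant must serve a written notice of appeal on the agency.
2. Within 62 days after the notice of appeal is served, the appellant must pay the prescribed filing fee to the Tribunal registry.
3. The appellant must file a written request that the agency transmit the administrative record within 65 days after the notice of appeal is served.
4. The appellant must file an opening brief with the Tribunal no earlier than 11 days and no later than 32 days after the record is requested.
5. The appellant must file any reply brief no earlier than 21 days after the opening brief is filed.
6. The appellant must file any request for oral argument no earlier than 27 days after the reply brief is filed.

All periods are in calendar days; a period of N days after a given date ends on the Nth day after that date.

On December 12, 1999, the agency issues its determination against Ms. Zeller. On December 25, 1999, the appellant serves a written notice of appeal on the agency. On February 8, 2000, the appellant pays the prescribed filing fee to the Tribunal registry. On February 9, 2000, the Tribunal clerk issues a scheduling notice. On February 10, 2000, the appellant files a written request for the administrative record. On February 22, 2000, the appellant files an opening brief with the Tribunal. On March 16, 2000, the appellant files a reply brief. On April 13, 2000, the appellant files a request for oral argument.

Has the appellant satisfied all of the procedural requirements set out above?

Step 1 — counting 14 days from December 12, 1999 (when the determination is issued) gives a deadline of December 26, 1999; completed December 25, 1999, before the deadline.
Step 2 — counting 62 days from December 25, 1999 (when the notice of appeal is served) gives a deadline of February 25, 2000; February 8, 2000 is within that limit.
Step 3 — counting 65 days from December 25, 1999 (when the notice of appeal is served) gives a deadline of February 28, 2000; completed February 10, 2000, before the deadline.
Step 4 — 11 and 32 days from February 10, 2000 (when the record is requested) are February 21, 2000 and March 13, 2000 respectively; done February 22, 2000, which is between those dates.
Step 5 — must wait 21 days from February 22, 2000 (when the opening brief is filed), so not before March 14, 2000; done March 16, 2000 — permitted.
Step 6 — must wait 27 days from March 16, 2000 (when the reply brief is filed), so not before April 12, 2000; done April 13, 2000, after the minimum wait.

Yes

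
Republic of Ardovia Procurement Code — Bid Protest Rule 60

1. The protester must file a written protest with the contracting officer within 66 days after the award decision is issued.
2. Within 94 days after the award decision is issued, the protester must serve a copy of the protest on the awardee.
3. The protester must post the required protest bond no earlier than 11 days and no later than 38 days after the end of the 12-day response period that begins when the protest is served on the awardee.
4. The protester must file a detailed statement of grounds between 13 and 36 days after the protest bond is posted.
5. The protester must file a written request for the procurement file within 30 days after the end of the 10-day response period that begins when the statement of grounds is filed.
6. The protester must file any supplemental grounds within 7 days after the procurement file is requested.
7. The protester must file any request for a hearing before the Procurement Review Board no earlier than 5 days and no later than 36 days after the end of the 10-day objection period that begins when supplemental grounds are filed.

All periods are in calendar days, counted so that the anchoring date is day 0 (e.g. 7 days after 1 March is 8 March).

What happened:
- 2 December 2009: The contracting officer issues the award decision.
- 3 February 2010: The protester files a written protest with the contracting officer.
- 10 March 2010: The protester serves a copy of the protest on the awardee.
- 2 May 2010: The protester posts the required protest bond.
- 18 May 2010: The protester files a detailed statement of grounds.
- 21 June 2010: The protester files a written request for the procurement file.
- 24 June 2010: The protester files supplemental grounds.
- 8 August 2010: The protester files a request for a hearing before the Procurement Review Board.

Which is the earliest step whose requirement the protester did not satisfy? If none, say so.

Step 2

Step 1 — counting 66 days from 2 December 2009 (when the award decision is issued) gives a deadline of 6 February 2010; completed 3 February 2010, before the deadline.
Step 2 — counting 94 days from 2 December 2009 (when the award decision is issued) gives a deadline of 6 March 2010; done 10 March 2010 — 4 days late.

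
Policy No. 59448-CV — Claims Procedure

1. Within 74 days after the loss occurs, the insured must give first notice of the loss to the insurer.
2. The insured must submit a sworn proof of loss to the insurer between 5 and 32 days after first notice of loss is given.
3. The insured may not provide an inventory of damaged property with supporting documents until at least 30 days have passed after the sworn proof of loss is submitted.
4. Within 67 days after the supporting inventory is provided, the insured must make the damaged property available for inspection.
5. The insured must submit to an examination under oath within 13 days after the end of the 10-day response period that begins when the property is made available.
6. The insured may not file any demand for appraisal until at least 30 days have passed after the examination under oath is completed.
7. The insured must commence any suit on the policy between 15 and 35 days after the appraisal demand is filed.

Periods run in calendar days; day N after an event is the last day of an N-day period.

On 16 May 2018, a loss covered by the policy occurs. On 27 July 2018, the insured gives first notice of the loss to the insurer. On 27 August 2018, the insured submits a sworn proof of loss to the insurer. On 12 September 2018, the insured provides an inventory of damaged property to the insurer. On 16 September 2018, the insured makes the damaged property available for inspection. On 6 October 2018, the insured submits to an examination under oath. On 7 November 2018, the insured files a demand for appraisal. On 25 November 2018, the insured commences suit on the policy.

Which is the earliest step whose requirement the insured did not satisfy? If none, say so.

Step 3

Step 1 — counting 74 days from 16 May 2018 (when the loss occurs) gives a deadline of 29 July 2018; 27 July 2018 is within that limit.
Step 2 — 5 and 32 days from 27 July 2018 (when first notice of loss is given) are 1 August 2018 and 28 August 2018 respectively; done 27 August 2018 — within the window.
Step 3 — must wait 30 days from 27 August 2018 (when the sworn proof of loss is submitted), so not before 26 September 2018; 12 September 2018 is 14 days before the earliest permitted date.
The analysis stops there.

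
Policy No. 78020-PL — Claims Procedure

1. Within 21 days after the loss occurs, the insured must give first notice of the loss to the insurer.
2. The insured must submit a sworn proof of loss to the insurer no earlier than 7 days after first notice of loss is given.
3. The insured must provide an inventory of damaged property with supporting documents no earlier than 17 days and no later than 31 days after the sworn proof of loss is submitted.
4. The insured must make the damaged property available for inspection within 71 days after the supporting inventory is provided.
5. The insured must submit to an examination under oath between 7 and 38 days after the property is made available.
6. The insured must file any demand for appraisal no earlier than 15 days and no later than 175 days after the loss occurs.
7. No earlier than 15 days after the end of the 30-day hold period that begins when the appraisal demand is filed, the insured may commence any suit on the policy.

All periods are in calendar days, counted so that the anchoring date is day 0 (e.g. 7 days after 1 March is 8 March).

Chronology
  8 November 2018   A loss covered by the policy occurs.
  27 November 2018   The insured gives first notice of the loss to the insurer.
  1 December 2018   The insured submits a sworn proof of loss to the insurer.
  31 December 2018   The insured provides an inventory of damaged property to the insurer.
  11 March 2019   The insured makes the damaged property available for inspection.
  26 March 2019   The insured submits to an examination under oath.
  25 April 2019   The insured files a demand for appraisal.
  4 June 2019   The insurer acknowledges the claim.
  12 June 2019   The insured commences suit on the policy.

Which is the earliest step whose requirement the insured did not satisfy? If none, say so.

Step 2

(1) due by 8 November 2018 + 21 days = 29 November 2018; completed 27 November 2018, before the deadline.
(2) permitted from 27 November 2018 + 7 days = 4 December 2018 onward; acted on 1 December 2018, 3 days prematurely.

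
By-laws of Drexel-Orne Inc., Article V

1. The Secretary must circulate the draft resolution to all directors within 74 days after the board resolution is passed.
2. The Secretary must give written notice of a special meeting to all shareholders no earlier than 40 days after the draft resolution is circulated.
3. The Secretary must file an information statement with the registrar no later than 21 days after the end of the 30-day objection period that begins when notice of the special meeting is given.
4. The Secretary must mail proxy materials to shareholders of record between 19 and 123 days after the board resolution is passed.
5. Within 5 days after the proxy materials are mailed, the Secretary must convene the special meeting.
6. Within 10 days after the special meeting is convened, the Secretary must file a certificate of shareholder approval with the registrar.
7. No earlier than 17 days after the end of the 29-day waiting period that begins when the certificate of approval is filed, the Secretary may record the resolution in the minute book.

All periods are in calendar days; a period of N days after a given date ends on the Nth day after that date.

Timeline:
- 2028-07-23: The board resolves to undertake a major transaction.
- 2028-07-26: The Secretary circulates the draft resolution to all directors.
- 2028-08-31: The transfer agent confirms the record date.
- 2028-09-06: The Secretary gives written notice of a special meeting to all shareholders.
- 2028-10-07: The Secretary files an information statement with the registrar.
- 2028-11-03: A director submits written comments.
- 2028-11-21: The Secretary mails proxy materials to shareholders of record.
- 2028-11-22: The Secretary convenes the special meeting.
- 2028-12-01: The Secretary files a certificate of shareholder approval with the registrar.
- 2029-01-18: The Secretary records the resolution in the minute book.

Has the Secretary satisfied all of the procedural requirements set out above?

Step 1 — counting 74 days from 2028-07-23 (when the board resolution is passed) gives a deadline of 2028-10-05; completed 2028-07-26, before the deadline.
Step 2 — must wait 40 days from 2028-07-26 (when the draft resolution is circulated), so not before 2028-09-04; 2028-09-06 is on or after that date.
Step 3 — counting 21 days from 2028-10-06 (end of the 30-day objection period, which began when notice of the special meeting is given on 2028-09-06) gives a deadline of 2028-10-27; 2028-10-07 is within that limit.
Step 4 — 19 and 123 days from 2028-07-23 (when the board resolution is passed) are 2028-08-11 and 2028-11-23 respectively; done 2028-11-21 — within the window.
Step 5 — counting 5 days from 2028-11-21 (when the proxy materials are mailed) gives a deadline of 2028-11-26; 2028-11-22 is within that limit.
Step 6 — counting 10 days from 2028-11-22 (when the special meeting is convened) gives a deadline of 2028-12-02; completed 2028-12-01, before the deadline.
Step 7 — must wait 17 days from 2028-12-30 (end of the 29-day waiting period, which began when the certificate of approval is filed on 2028-12-01), so not before 2029-01-16; done 2029-01-18 — permitted.

Yes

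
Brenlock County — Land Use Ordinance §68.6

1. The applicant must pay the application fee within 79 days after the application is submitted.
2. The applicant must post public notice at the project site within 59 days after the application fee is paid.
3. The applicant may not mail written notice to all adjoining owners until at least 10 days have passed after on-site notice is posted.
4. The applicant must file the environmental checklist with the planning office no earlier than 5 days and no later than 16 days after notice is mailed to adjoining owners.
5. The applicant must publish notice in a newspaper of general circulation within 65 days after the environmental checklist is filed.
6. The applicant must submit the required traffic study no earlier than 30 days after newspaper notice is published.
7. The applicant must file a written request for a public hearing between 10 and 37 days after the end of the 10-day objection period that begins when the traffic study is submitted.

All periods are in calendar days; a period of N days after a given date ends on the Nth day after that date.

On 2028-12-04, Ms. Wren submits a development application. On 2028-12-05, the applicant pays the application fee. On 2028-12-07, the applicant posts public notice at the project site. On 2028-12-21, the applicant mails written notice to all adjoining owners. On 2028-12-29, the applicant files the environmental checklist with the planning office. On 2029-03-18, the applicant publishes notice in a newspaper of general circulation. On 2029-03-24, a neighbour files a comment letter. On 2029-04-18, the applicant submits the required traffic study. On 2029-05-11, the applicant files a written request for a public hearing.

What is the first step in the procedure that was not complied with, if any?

(1) due by 2028-12-04 + 79 days = 2029-02-21; completed 2028-12-05, before the deadline.
(2) due by 2028-12-05 + 59 days = 2029-02-02; completed 2028-12-07, before the deadline.
(3) permitted from 2028-12-07 + 10 days = 2028-12-17 onward; done 2028-12-21 — permitted.
(4) the permitted window runs from 2028-12-21 + 5 = 2028-12-26 to 2028-12-21 + 16 = 2029-01-06; 2028-12-29 falls inside that range.
(5) due by 2028-12-29 + 65 days = 2029-03-04; done 2029-03-18 — 14 days late.
Later steps need not be reached.

Step 5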